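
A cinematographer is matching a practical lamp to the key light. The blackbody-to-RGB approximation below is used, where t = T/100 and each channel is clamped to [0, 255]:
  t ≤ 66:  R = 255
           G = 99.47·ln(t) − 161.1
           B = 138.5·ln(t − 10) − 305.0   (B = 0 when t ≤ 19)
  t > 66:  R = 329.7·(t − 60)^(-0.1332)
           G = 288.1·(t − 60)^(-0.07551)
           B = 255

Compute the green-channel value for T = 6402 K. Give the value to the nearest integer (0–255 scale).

t = 6402/100 = 64.02; the t ≤ 66 branch applies.
G = 99.47·ln 64.02 − 161.1 = 99.47·4.1592 − 161.1 = 252.615.
Rounded: 253.

253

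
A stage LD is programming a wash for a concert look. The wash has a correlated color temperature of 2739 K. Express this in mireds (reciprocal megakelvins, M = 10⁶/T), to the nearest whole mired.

365 mireds

M = 10⁶ / 2739 = 365.097 → 365 mireds.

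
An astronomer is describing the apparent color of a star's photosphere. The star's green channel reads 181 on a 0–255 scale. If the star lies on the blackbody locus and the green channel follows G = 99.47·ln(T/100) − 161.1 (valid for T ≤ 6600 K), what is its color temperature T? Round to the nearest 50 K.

ln t = (181 + 161.1) / 99.47 = 3.4392.
t = e^3.4392 = 31.163.
T = 100·t = 3116 K → 3100 K to the nearest 50 K.

3100 K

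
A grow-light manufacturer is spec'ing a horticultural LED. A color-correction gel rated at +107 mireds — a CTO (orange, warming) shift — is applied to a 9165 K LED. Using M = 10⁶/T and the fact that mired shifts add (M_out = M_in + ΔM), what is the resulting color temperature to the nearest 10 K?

M_in = 10⁶/9165 = 109.11 mireds.
M_out = 109.11 + (+107) = 216.11 mireds.
T_out = 10⁶/216.11 = 4627.3 K → 4630 K.

4630 K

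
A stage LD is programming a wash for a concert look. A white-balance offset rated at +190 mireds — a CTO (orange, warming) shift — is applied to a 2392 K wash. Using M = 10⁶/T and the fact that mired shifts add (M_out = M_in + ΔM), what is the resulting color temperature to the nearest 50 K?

M_in = 10⁶/2392 = 418.06 mireds.
M_out = 418.06 + (+190) = 608.06 mireds.
T_out = 10⁶/608.06 = 1644.6 K → 1650 K.

1650 K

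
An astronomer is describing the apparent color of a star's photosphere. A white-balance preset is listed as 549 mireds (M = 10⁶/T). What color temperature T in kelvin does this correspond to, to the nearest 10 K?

1820 K

T = 10⁶ / 549 = 1821.49 K → 1820 K.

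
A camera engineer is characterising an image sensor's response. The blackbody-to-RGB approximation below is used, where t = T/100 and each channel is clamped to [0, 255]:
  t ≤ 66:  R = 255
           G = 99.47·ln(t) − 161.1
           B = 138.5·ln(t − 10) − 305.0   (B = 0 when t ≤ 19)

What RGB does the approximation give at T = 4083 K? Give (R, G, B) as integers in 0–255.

(255, 208, 170)

t = 4083/100 = 40.83; the t ≤ 66 branch applies.
R = 255 by definition for t ≤ 66.
G = 99.47·ln 40.83 − 161.1 = 99.47·3.7094 − 161.1 = 207.876.
B = 138.5·ln(40.83 − 10) − 305.0 = 138.5·ln 30.83 − 305.0 = 138.5·3.4285 − 305.0 = 169.846.
Rounded: (255, 208, 170).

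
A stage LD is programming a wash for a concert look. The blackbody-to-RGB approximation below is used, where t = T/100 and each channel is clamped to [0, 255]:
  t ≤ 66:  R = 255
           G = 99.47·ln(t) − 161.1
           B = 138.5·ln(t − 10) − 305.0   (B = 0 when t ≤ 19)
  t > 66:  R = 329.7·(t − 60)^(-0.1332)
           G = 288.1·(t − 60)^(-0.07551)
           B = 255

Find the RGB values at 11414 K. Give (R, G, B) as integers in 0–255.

(194, 213, 255)

t = 11414/100 = 114.14; the t > 66 branch applies.
R = 329.7·(114.14 − 60)^(-0.1332) = 329.7·54.14^(-0.1332) = 329.7·0.58762 = 193.738.
G = 288.1·(114.14 − 60)^(-0.07551) = 288.1·54.14^(-0.07551) = 288.1·0.73978 = 213.130.
B = 255 by definition for t > 66.
Rounded: (194, 213, 255).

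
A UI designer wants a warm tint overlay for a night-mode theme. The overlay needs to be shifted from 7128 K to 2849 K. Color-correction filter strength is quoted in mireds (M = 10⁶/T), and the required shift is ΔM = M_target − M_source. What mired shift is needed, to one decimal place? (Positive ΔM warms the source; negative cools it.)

M_source = 10⁶/7128 = 140.292; M_target = 10⁶/2849 = 351.000.
ΔM = 351.000 − 140.292 = 210.709 → +210.7 mireds, a warming shift.

+210.7 mireds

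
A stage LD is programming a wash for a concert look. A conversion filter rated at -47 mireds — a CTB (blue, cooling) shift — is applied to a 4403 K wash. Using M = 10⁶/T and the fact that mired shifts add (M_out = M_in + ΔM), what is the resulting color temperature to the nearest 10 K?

5550 K

M_in = 10⁶/4403 = 227.12 mireds.
M_out = 227.12 + (-47) = 180.12 mireds.
T_out = 10⁶/180.12 = 5551.9 K → 5550 K.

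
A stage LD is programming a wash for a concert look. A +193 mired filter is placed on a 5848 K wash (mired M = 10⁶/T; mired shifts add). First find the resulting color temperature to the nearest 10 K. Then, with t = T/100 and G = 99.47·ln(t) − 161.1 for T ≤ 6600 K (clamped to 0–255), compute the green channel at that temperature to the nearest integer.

M_in = 10⁶/5848 = 171.00; M_out = 171.00 + (+193) = 364.00.
T_out = 10⁶/364.00 = 2747.3 K → 2750 K; t = 27.5.
G = 99.47·ln 27.5 − 161.1 = 99.47·3.3142 − 161.1 = 168.562.
Rounded: 169.

169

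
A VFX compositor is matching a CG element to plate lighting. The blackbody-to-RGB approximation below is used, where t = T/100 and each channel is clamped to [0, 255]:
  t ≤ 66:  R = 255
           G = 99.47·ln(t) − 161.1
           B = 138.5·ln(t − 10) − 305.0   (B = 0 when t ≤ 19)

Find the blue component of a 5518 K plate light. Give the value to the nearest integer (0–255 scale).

223

t = 5518/100 = 55.18; the t ≤ 66 branch applies.
B = 138.5·ln(55.18 − 10) − 305.0 = 138.5·ln 45.18 − 305.0 = 138.5·3.8107 − 305.0 = 222.776.
Rounded: 223.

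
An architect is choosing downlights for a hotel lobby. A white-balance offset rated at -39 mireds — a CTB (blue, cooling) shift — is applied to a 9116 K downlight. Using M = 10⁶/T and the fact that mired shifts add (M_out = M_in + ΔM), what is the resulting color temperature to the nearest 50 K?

M_in = 10⁶/9116 = 109.70 mireds.
M_out = 109.70 + (-39) = 70.70 mireds.
T_out = 10⁶/70.70 = 14144.8 K → 14150 K.

14150 K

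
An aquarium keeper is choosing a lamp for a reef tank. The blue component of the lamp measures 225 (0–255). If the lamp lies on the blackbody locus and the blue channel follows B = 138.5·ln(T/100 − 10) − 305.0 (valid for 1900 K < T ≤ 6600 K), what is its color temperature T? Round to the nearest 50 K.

5600 K

ln(t − 10) = (225 + 305.0) / 138.5 = 3.8267.
t − 10 = e^3.8267 = 45.911, so t = 55.911.
T = 100·t = 5591 K → 5600 K to the nearest 50 K.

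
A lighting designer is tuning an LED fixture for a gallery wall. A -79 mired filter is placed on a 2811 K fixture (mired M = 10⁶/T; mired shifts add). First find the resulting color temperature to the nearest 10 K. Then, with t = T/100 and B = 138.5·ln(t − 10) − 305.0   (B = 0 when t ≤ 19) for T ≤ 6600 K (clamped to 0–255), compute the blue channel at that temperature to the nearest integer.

M_in = 10⁶/2811 = 355.75; M_out = 355.75 + (-79) = 276.75.
T_out = 10⁶/276.75 = 3613.4 K → 3610 K; t = 36.1.
B = 138.5·ln(36.1 − 10) − 305.0 = 138.5·ln 26.1 − 305.0 = 138.5·3.2619 − 305.0 = 146.778.
Rounded: 147.

147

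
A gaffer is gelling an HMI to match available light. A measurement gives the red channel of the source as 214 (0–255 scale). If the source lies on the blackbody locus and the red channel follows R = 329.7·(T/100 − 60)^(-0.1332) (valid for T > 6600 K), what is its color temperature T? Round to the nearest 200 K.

(t − 60)^(-0.1332) = 214/329.7 = 0.64907.
t − 60 = 0.64907^(1/-0.1332) = 0.64907^(-7.508) = 25.657, so t = 85.657.
T = 100·t = 8566 K → 8600 K to the nearest 200 K.

8600 K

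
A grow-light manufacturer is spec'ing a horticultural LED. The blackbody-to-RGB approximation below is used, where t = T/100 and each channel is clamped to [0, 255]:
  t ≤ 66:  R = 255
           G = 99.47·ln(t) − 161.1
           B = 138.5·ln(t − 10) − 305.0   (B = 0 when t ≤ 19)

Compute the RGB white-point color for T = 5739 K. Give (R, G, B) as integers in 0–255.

(255, 242, 229)

t = 5739/100 = 57.39; the t ≤ 66 branch applies.
R = 255 by definition for t ≤ 66.
G = 99.47·ln 57.39 − 161.1 = 99.47·4.0499 − 161.1 = 241.741.
B = 138.5·ln(57.39 − 10) − 305.0 = 138.5·ln 47.39 − 305.0 = 138.5·3.8584 − 305.0 = 229.390.
Rounded: (255, 242, 229).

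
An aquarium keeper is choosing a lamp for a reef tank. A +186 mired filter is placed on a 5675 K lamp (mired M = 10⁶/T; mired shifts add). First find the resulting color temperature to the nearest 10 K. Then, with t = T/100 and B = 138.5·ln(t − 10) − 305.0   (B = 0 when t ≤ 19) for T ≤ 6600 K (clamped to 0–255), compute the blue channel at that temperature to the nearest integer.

92

M_in = 10⁶/5675 = 176.21; M_out = 176.21 + (+186) = 362.21.
T_out = 10⁶/362.21 = 2760.8 K → 2760 K; t = 27.6.
B = 138.5·ln(27.6 − 10) − 305.0 = 138.5·ln 17.6 − 305.0 = 138.5·2.8679 − 305.0 = 92.204.
Rounded: 92.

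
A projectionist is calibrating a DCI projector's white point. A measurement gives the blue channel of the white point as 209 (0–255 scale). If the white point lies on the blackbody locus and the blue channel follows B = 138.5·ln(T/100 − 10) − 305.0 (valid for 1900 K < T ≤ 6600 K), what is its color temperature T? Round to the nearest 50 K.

ln(t − 10) = (209 + 305.0) / 138.5 = 3.7112.
t − 10 = e^3.7112 = 40.903, so t = 50.903.
T = 100·t = 5090 K → 5100 K to the nearest 50 K.

5100 K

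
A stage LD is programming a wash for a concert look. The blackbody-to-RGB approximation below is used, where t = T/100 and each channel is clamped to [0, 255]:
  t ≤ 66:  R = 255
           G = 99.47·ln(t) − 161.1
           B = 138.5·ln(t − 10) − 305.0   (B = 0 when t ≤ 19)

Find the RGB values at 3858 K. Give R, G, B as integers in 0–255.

t = 3858/100 = 38.58; the t ≤ 66 branch applies.
R = 255 by definition for t ≤ 66.
G = 99.47·ln 38.58 − 161.1 = 99.47·3.6527 − 161.1 = 202.237.
B = 138.5·ln(38.58 − 10) − 305.0 = 138.5·ln 28.58 − 305.0 = 138.5·3.3527 − 305.0 = 159.350.
Rounded: (255, 202, 159).

R=255, G=202, B=159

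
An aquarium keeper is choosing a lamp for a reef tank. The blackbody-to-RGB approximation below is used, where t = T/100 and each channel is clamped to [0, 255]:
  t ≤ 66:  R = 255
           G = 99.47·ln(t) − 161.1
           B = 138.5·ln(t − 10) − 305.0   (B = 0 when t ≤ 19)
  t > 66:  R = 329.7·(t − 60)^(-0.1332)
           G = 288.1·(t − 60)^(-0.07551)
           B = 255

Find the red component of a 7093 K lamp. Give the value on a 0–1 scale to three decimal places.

0.940

t = 7093/100 = 70.93; the t > 66 branch applies.
R = 329.7·(70.93 − 60)^(-0.1332) = 329.7·10.93^(-0.1332) = 329.7·0.72720 = 239.759.
On a 0–1 scale: 239.759/255 = 0.9402 → 0.940.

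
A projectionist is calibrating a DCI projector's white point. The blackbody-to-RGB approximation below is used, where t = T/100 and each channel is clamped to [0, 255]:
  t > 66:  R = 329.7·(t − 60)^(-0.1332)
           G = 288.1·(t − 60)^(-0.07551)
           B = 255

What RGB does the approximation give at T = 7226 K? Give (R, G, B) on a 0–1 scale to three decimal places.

t = 7226/100 = 72.26; the t > 66 branch applies.
R = 329.7·(72.26 − 60)^(-0.1332) = 329.7·12.26^(-0.1332) = 329.7·0.71616 = 236.120.
G = 288.1·(72.26 − 60)^(-0.07551) = 288.1·12.26^(-0.07551) = 288.1·0.82758 = 238.425.
B = 255 by definition for t > 66.
Dividing each by 255: (0.9260, 0.9350, 1.0000) → (0.926, 0.935, 1.000).

(0.926, 0.935, 1.000)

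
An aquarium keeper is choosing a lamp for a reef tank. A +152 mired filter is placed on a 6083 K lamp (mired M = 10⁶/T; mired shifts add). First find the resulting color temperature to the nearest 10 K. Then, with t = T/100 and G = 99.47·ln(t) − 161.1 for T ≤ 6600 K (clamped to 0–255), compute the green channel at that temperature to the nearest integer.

182

M_in = 10⁶/6083 = 164.39; M_out = 164.39 + (+152) = 316.39.
T_out = 10⁶/316.39 = 3160.6 K → 3160 K; t = 31.6.
G = 99.47·ln 31.6 − 161.1 = 99.47·3.4532 − 161.1 = 182.386.
Rounded: 182.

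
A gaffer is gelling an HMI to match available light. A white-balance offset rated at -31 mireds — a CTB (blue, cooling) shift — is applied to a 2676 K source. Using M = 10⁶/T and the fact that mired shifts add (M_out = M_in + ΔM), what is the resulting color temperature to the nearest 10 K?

2920 K

M_in = 10⁶/2676 = 373.69 mireds.
M_out = 373.69 + (-31) = 342.69 mireds.
T_out = 10⁶/342.69 = 2918.1 K → 2920 K.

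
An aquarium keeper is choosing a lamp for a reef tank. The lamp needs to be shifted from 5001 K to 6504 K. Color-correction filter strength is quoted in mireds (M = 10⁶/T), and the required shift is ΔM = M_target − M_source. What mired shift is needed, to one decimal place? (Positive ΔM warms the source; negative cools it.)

-46.2 mireds

M_source = 10⁶/5001 = 199.960; M_target = 10⁶/6504 = 153.752.
ΔM = 153.752 − 199.960 = -46.208 → -46.2 mireds, a cooling shift.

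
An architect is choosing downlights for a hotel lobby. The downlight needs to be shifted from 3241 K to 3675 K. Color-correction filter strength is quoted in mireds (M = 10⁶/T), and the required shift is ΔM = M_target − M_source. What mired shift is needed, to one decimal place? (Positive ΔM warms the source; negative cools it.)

-36.4 mireds

M_source = 10⁶/3241 = 308.547; M_target = 10⁶/3675 = 272.109.
ΔM = 272.109 − 308.547 = -36.438 → -36.4 mireds, a cooling shift.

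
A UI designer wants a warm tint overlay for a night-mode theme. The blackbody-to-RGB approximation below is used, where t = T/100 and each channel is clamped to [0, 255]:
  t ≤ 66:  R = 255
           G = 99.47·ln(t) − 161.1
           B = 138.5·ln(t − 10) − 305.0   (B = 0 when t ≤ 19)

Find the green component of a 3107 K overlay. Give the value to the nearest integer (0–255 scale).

t = 3107/100 = 31.07; the t ≤ 66 branch applies.
G = 99.47·ln 31.07 − 161.1 = 99.47·3.4362 − 161.1 = 180.703.
Rounded: 181.

181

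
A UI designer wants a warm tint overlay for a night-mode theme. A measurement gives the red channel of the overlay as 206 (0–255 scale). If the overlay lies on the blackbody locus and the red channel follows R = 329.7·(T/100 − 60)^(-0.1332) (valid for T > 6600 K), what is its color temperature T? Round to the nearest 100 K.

(t − 60)^(-0.1332) = 206/329.7 = 0.62481.
t − 60 = 0.62481^(1/-0.1332) = 0.62481^(-7.508) = 34.152, so t = 94.152.
T = 100·t = 9415 K → 9400 K to the nearest 100 K.

9400 K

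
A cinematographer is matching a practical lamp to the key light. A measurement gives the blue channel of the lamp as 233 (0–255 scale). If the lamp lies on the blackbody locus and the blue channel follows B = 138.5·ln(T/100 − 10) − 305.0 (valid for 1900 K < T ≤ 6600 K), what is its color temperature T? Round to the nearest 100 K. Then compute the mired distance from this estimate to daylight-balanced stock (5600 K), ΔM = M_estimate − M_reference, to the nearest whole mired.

ln(t − 10) = (233 + 305.0) / 138.5 = 3.8845.
t − 10 = e^3.8845 = 48.641, so t = 58.641.
T = 100·t = 5864 K → 5900 K to the nearest 100 K.
M_estimate = 10⁶/5900 = 169.49; M_reference = 10⁶/5600 = 178.57.
ΔM = 169.49 − 178.57 = -9.08 → -9 mireds.

-9 mireds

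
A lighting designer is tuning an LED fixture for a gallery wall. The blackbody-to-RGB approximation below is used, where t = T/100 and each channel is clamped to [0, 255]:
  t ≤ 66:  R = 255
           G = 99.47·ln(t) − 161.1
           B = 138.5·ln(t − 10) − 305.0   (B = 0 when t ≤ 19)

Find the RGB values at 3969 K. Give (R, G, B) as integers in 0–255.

t = 3969/100 = 39.69; the t ≤ 66 branch applies.
R = 255 by definition for t ≤ 66.
G = 99.47·ln 39.69 − 161.1 = 99.47·3.6811 − 161.1 = 205.059.
B = 138.5·ln(39.69 − 10) − 305.0 = 138.5·ln 29.69 − 305.0 = 138.5·3.3908 − 305.0 = 164.627.
Rounded: (255, 205, 165).

(255, 205, 165)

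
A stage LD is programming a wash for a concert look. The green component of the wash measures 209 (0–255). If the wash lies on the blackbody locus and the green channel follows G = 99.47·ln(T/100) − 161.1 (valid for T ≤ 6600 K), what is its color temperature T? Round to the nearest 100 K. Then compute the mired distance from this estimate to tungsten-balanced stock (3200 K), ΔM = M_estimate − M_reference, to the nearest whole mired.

-69 mireds

ln t = (209 + 161.1) / 99.47 = 3.7207.
t = e^3.7207 = 41.294.
T = 100·t = 4129 K → 4100 K to the nearest 100 K.
M_estimate = 10⁶/4100 = 243.90; M_reference = 10⁶/3200 = 312.50.
ΔM = 243.90 − 312.50 = -68.60 → -69 mireds.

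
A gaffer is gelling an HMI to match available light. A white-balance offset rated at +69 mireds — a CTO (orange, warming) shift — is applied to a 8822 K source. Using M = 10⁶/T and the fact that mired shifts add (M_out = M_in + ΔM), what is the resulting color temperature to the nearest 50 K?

5500 K

M_in = 10⁶/8822 = 113.35 mireds.
M_out = 113.35 + (+69) = 182.35 mireds.
T_out = 10⁶/182.35 = 5483.9 K → 5500 K.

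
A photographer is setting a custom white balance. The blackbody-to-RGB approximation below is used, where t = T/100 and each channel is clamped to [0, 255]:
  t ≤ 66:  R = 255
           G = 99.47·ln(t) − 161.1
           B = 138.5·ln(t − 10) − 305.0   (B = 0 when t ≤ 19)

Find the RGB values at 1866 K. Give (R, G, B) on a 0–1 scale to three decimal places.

(1.000, 0.510, 0.000)

t = 1866/100 = 18.66; the t ≤ 66 branch applies.
R = 255 by definition for t ≤ 66.
G = 99.47·ln 18.66 − 161.1 = 99.47·2.9264 − 161.1 = 129.987.
t = 18.66 ≤ 19, so B = 0.
Dividing each by 255: (1.0000, 0.5098, 0.0000) → (1.000, 0.510, 0.000).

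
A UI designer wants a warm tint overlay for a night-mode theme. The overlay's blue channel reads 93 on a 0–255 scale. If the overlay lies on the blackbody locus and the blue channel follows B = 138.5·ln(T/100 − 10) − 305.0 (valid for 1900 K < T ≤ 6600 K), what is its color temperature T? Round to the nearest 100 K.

2800 K

ln(t − 10) = (93 + 305.0) / 138.5 = 2.8736.
t − 10 = e^2.8736 = 17.701, so t = 27.701.
T = 100·t = 2770 K → 2800 K to the nearest 100 K.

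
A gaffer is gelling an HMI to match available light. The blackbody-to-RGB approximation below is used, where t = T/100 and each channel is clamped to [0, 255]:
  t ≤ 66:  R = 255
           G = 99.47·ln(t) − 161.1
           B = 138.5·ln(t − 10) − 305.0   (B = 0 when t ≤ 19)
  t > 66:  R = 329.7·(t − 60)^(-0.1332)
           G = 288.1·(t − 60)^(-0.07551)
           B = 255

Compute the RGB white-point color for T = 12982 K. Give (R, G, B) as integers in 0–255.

t = 12982/100 = 129.82; the t > 66 branch applies.
R = 329.7·(129.82 − 60)^(-0.1332) = 329.7·69.82^(-0.1332) = 329.7·0.56804 = 187.284.
G = 288.1·(129.82 − 60)^(-0.07551) = 288.1·69.82^(-0.07551) = 288.1·0.72571 = 209.076.
B = 255 by definition for t > 66.
Rounded: (187, 209, 255).

(187, 209, 255)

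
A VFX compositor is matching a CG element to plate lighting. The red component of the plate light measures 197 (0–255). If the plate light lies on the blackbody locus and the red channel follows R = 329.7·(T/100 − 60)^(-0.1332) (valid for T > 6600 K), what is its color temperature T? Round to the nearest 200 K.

10800 K

(t − 60)^(-0.1332) = 197/329.7 = 0.59751.
t − 60 = 0.59751^(1/-0.1332) = 0.59751^(-7.508) = 47.761, so t = 107.761.
T = 100·t = 10776 K → 10800 K to the nearest 200 K.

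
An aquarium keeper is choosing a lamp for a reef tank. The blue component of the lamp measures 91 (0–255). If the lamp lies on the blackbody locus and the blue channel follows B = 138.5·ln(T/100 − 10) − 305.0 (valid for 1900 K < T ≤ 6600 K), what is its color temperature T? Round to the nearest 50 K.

2750 K

ln(t − 10) = (91 + 305.0) / 138.5 = 2.8592.
t − 10 = e^2.8592 = 17.448, so t = 27.448.
T = 100·t = 2745 K → 2750 K to the nearest 50 K.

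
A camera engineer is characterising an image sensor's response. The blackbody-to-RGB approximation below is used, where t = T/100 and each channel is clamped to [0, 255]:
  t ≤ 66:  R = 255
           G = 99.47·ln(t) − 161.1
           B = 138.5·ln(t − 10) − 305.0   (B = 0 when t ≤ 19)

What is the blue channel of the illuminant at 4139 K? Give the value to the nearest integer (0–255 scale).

t = 4139/100 = 41.39; the t ≤ 66 branch applies.
B = 138.5·ln(41.39 − 10) − 305.0 = 138.5·ln 31.39 − 305.0 = 138.5·3.4465 − 305.0 = 172.339.
Rounded: 172.

172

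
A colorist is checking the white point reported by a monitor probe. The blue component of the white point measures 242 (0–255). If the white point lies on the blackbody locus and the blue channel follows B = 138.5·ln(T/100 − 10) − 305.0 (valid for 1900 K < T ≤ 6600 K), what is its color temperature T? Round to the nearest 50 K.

6200 K

ln(t − 10) = (242 + 305.0) / 138.5 = 3.9495.
t − 10 = e^3.9495 = 51.907, so t = 61.907.
T = 100·t = 6191 K → 6200 K to the nearest 50 K.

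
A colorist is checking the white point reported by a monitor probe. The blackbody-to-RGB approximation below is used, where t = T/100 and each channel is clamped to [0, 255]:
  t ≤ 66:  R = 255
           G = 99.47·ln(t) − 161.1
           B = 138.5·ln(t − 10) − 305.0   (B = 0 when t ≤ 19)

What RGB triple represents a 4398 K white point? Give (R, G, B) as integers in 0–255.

(255, 215, 183)

t = 4398/100 = 43.98; the t ≤ 66 branch applies.
R = 255 by definition for t ≤ 66.
G = 99.47·ln 43.98 − 161.1 = 99.47·3.7837 − 161.1 = 215.268.
B = 138.5·ln(43.98 − 10) − 305.0 = 138.5·ln 33.98 − 305.0 = 138.5·3.5258 − 305.0 = 183.319.
Rounded: (255, 215, 183).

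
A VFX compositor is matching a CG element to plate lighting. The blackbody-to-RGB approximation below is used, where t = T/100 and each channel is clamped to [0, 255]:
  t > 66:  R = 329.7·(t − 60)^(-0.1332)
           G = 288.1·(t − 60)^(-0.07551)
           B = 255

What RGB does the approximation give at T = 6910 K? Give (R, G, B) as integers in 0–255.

(246, 244, 255)

t = 6910/100 = 69.1; the t > 66 branch applies.
R = 329.7·(69.1 − 60)^(-0.1332) = 329.7·9.1^(-0.1332) = 329.7·0.74517 = 245.683.
G = 288.1·(69.1 − 60)^(-0.07551) = 288.1·9.1^(-0.07551) = 288.1·0.84641 = 243.852.
B = 255 by definition for t > 66.
Rounded: (246, 244, 255).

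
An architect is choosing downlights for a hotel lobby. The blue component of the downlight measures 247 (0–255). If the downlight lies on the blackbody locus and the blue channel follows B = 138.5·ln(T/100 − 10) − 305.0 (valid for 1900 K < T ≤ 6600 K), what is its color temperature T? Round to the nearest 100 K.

6400 K

ln(t − 10) = (247 + 305.0) / 138.5 = 3.9856.
t − 10 = e^3.9856 = 53.815, so t = 63.815.
T = 100·t = 6382 K → 6400 K to the nearest 100 K.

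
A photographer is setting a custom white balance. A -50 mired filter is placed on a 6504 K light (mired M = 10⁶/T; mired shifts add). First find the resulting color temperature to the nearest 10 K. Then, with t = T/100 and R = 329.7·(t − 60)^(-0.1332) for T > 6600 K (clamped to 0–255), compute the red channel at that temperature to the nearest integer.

204

M_in = 10⁶/6504 = 153.75; M_out = 153.75 + (-50) = 103.75.
T_out = 10⁶/103.75 = 9638.4 K → 9640 K; t = 96.4.
R = 329.7·(96.4 − 60)^(-0.1332) = 329.7·36.4^(-0.1332) = 329.7·0.61953 = 204.259.
Rounded: 204.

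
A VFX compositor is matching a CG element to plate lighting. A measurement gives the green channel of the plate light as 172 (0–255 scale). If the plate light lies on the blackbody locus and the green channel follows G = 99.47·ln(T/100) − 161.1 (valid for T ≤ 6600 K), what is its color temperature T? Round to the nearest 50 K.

ln t = (172 + 161.1) / 99.47 = 3.3487.
t = e^3.3487 = 28.467.
T = 100·t = 2847 K → 2850 K to the nearest 50 K.

2850 K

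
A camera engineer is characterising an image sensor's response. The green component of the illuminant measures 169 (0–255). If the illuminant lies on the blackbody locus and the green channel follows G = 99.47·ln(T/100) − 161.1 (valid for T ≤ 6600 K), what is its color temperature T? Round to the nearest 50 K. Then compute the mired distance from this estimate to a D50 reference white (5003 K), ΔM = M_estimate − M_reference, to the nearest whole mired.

+164 mireds

ln t = (169 + 161.1) / 99.47 = 3.3186.
t = e^3.3186 = 27.621.
T = 100·t = 2762 K → 2750 K to the nearest 50 K.
M_estimate = 10⁶/2750 = 363.64; M_reference = 10⁶/5003 = 199.88.
ΔM = 363.64 − 199.88 = 163.76 → +164 mireds.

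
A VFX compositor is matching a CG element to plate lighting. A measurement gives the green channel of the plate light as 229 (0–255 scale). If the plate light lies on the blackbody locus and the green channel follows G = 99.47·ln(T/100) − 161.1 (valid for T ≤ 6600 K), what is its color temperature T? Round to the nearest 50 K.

ln t = (229 + 161.1) / 99.47 = 3.9218.
t = e^3.9218 = 50.491.
T = 100·t = 5049 K → 5050 K to the nearest 50 K.

5050 K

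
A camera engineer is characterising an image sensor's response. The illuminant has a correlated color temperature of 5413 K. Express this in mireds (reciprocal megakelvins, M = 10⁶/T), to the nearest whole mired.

M = 10⁶ / 5413 = 184.740 → 185 mireds.

185 mireds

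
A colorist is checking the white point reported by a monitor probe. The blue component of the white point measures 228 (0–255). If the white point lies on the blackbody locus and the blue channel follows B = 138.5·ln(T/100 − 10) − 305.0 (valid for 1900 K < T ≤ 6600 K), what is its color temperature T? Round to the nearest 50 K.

5700 K

ln(t − 10) = (228 + 305.0) / 138.5 = 3.8484.
t − 10 = e^3.8484 = 46.917, so t = 56.917.
T = 100·t = 5692 K → 5700 K to the nearest 50 K.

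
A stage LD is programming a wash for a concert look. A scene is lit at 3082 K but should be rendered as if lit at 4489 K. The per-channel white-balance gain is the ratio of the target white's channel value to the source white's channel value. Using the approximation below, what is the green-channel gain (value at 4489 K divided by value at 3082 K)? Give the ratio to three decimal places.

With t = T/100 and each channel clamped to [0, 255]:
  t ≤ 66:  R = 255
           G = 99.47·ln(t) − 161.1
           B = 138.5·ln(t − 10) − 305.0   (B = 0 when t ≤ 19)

1.208

At 3082 K (t = 30.82):
  G = 99.47·ln 30.82 − 161.1 = 99.47·3.4282 − 161.1 = 179.899.
At 4489 K (t = 44.89):
  G = 99.47·ln 44.89 − 161.1 = 99.47·3.8042 − 161.1 = 217.305.
Gain = 217.305 / 179.899 = 1.2079 → 1.208.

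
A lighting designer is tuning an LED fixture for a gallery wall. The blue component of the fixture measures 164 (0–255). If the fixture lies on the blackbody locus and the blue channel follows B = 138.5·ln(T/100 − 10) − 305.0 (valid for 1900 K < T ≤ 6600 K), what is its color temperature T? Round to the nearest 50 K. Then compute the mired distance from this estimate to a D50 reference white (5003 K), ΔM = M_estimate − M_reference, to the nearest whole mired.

+53 mireds

ln(t − 10) = (164 + 305.0) / 138.5 = 3.3863.
t − 10 = e^3.3863 = 29.556, so t = 39.556.
T = 100·t = 3956 K → 3950 K to the nearest 50 K.
M_estimate = 10⁶/3950 = 253.16; M_reference = 10⁶/5003 = 199.88.
ΔM = 253.16 − 199.88 = 53.28 → +53 mireds.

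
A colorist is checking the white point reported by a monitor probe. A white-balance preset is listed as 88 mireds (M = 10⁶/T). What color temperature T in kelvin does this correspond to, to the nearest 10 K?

T = 10⁶ / 88 = 11363.64 K → 11360 K.

11360 K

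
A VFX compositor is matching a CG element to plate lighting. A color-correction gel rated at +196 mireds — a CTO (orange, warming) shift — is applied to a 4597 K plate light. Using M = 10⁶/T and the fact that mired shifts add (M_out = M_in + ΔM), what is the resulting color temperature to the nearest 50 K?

M_in = 10⁶/4597 = 217.53 mireds.
M_out = 217.53 + (+196) = 413.53 mireds.
T_out = 10⁶/413.53 = 2418.2 K → 2400 K.

2400 K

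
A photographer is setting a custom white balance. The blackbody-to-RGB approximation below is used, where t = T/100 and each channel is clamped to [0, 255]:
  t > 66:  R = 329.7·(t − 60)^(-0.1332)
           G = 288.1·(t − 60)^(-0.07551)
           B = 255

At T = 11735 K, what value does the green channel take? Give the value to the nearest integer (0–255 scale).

212

t = 11735/100 = 117.35; the t > 66 branch applies.
G = 288.1·(117.35 − 60)^(-0.07551) = 288.1·57.35^(-0.07551) = 288.1·0.73657 = 212.205.
Rounded: 212.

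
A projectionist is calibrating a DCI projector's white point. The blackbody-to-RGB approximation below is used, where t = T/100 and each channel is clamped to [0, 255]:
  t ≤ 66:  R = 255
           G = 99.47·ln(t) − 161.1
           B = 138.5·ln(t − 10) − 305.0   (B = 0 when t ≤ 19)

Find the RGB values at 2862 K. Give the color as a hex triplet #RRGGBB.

#FFAD64

t = 2862/100 = 28.62; the t ≤ 66 branch applies.
R = 255 by definition for t ≤ 66.
G = 99.47·ln 28.62 − 161.1 = 99.47·3.3541 − 161.1 = 172.533.
B = 138.5·ln(28.62 − 10) − 305.0 = 138.5·ln 18.62 − 305.0 = 138.5·2.9242 − 305.0 = 100.007.
Rounded: (255, 173, 100).
In hex: #FFAD64.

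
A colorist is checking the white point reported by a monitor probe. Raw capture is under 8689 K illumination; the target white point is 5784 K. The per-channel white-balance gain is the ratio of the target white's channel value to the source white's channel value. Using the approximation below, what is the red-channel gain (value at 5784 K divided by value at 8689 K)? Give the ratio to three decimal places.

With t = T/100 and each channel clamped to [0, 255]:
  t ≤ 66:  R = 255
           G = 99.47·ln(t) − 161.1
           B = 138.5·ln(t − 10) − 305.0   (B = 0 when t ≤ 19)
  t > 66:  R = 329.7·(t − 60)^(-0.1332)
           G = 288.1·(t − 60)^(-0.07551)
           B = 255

1.199

At 8689 K (t = 86.89):
  R = 329.7·(86.89 − 60)^(-0.1332) = 329.7·26.89^(-0.1332) = 329.7·0.64503 = 212.666.
At 5784 K (t = 57.84):
  R = 255 by definition for t ≤ 66.
Gain = 255.000 / 212.666 = 1.1991 → 1.199.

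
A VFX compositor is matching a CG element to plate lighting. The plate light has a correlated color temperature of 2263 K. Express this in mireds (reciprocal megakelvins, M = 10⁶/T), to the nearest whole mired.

M = 10⁶ / 2263 = 441.891 → 442 mireds.

442 mireds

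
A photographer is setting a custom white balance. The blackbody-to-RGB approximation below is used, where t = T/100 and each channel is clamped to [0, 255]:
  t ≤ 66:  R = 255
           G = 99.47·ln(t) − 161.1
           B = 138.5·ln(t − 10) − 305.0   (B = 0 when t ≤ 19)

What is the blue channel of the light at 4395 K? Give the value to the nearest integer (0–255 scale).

t = 4395/100 = 43.95; the t ≤ 66 branch applies.
B = 138.5·ln(43.95 − 10) − 305.0 = 138.5·ln 33.95 − 305.0 = 138.5·3.5249 − 305.0 = 183.197.
Rounded: 183.

183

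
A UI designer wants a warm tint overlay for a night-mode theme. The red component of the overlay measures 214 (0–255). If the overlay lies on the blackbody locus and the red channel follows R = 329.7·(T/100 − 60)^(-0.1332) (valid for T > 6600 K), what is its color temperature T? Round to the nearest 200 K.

(t − 60)^(-0.1332) = 214/329.7 = 0.64907.
t − 60 = 0.64907^(1/-0.1332) = 0.64907^(-7.508) = 25.657, so t = 85.657.
T = 100·t = 8566 K → 8600 K to the nearest 200 K.

8600 K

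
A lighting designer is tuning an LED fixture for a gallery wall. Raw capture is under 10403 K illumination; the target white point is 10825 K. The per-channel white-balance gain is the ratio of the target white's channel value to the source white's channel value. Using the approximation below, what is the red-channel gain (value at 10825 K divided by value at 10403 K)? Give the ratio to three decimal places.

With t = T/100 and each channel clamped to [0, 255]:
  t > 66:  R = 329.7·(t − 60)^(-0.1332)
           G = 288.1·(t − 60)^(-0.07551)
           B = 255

0.988

At 10403 K (t = 104.03):
  R = 329.7·(104.03 − 60)^(-0.1332) = 329.7·44.03^(-0.1332) = 329.7·0.60402 = 199.146.
At 10825 K (t = 108.25):
  R = 329.7·(108.25 − 60)^(-0.1332) = 329.7·48.25^(-0.1332) = 329.7·0.59670 = 196.733.
Gain = 196.733 / 199.146 = 0.9879 → 0.988.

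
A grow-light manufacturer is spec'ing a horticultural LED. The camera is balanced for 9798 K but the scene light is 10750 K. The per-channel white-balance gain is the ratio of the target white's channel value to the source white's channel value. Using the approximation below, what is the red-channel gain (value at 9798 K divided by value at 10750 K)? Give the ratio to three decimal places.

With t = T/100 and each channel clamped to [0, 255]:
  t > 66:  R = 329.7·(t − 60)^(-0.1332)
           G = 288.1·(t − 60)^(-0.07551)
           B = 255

At 10750 K (t = 107.5):
  R = 329.7·(107.5 − 60)^(-0.1332) = 329.7·47.5^(-0.1332) = 329.7·0.59795 = 197.144.
At 9798 K (t = 97.98):
  R = 329.7·(97.98 − 60)^(-0.1332) = 329.7·37.98^(-0.1332) = 329.7·0.61603 = 203.106.
Gain = 203.106 / 197.144 = 1.0302 → 1.030.

1.030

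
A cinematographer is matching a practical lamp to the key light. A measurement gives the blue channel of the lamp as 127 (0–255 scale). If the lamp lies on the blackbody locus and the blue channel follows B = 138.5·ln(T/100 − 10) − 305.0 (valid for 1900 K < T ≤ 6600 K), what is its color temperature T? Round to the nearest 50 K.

3250 K

ln(t − 10) = (127 + 305.0) / 138.5 = 3.1191.
t − 10 = e^3.1191 = 22.627, so t = 32.627.
T = 100·t = 3263 K → 3250 K to the nearest 50 K.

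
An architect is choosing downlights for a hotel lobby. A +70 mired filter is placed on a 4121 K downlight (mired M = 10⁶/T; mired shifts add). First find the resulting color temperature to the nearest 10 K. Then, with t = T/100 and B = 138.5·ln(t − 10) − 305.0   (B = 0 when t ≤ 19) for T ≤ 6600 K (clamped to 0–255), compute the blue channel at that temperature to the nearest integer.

123

M_in = 10⁶/4121 = 242.66; M_out = 242.66 + (+70) = 312.66.
T_out = 10⁶/312.66 = 3198.4 K → 3200 K; t = 32.
B = 138.5·ln(32 − 10) − 305.0 = 138.5·ln 22 − 305.0 = 138.5·3.0910 − 305.0 = 123.109.
Rounded: 123.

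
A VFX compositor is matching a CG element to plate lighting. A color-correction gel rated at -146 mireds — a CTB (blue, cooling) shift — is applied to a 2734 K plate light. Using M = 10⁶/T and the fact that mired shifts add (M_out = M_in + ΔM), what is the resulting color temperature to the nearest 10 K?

M_in = 10⁶/2734 = 365.76 mireds.
M_out = 365.76 + (-146) = 219.76 mireds.
T_out = 10⁶/219.76 = 4550.3 K → 4550 K.

4550 K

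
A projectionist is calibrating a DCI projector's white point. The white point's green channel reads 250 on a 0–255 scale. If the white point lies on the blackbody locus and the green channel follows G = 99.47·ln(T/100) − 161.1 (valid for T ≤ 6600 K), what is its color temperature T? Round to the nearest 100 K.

ln t = (250 + 161.1) / 99.47 = 4.1329.
t = e^4.1329 = 62.359.
T = 100·t = 6236 K → 6200 K to the nearest 100 K.

6200 K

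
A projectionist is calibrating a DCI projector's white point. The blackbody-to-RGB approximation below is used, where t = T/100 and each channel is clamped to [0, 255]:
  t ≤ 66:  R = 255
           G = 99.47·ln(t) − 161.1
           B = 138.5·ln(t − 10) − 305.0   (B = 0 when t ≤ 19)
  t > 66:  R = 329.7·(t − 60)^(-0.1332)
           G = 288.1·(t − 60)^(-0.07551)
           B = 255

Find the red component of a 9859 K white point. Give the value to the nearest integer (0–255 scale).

t = 9859/100 = 98.59; the t > 66 branch applies.
R = 329.7·(98.59 − 60)^(-0.1332) = 329.7·38.59^(-0.1332) = 329.7·0.61473 = 202.675.
Rounded: 203.

203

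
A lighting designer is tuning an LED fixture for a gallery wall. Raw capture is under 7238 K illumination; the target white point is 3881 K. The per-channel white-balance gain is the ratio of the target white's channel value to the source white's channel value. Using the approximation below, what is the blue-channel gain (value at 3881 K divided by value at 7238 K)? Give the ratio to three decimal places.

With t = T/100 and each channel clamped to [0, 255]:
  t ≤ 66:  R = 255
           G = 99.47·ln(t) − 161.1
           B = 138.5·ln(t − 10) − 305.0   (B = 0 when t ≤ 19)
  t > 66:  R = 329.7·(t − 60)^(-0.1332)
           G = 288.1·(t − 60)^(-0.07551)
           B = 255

0.629

At 7238 K (t = 72.38):
  B = 255 by definition for t > 66.
At 3881 K (t = 38.81):
  B = 138.5·ln(38.81 − 10) − 305.0 = 138.5·ln 28.81 − 305.0 = 138.5·3.3607 − 305.0 = 160.460.
Gain = 160.460 / 255.000 = 0.6293 → 0.629.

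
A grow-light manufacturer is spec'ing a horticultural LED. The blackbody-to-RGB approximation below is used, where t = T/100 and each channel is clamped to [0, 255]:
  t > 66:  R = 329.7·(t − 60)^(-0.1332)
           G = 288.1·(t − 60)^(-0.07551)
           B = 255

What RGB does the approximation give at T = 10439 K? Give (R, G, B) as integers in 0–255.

t = 10439/100 = 104.39; the t > 66 branch applies.
R = 329.7·(104.39 − 60)^(-0.1332) = 329.7·44.39^(-0.1332) = 329.7·0.60337 = 198.930.
G = 288.1·(104.39 − 60)^(-0.07551) = 288.1·44.39^(-0.07551) = 288.1·0.75095 = 216.350.
B = 255 by definition for t > 66.
Rounded: (199, 216, 255).

(199, 216, 255)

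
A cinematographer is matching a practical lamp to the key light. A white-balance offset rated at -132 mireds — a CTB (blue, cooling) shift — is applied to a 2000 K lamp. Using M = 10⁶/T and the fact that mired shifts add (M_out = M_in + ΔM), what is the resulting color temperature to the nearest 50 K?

M_in = 10⁶/2000 = 500.00 mireds.
M_out = 500.00 + (-132) = 368.00 mireds.
T_out = 10⁶/368.00 = 2717.4 K → 2700 K.

2700 K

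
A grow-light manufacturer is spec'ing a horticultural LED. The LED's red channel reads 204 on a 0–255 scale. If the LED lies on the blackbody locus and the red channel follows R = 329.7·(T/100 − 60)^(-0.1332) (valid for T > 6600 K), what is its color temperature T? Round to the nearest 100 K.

(t − 60)^(-0.1332) = 204/329.7 = 0.61874.
t − 60 = 0.61874^(1/-0.1332) = 0.61874^(-7.508) = 36.748, so t = 96.748.
T = 100·t = 9675 K → 9700 K to the nearest 100 K.

9700 K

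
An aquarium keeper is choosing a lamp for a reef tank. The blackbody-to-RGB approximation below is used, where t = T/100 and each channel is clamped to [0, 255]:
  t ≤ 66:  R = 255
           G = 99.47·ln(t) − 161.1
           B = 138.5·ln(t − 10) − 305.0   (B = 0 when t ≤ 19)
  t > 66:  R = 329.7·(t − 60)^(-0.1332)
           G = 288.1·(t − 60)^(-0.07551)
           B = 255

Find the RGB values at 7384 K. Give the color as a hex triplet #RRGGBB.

t = 7384/100 = 73.84; the t > 66 branch applies.
R = 329.7·(73.84 − 60)^(-0.1332) = 329.7·13.84^(-0.1332) = 329.7·0.70469 = 232.338.
G = 288.1·(73.84 − 60)^(-0.07551) = 288.1·13.84^(-0.07551) = 288.1·0.82004 = 236.252.
B = 255 by definition for t > 66.
Rounded: (232, 236, 255).
In hex: #E8ECFF.

#E8ECFF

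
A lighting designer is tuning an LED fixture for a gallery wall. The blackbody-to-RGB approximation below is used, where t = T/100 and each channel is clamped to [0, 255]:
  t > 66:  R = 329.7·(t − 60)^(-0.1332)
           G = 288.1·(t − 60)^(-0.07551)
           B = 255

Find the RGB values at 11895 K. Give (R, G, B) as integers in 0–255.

(192, 212, 255)

t = 11895/100 = 118.95; the t > 66 branch applies.
R = 329.7·(118.95 − 60)^(-0.1332) = 329.7·58.95^(-0.1332) = 329.7·0.58099 = 191.554.
G = 288.1·(118.95 − 60)^(-0.07551) = 288.1·58.95^(-0.07551) = 288.1·0.73504 = 211.765.
B = 255 by definition for t > 66.
Rounded: (192, 212, 255).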